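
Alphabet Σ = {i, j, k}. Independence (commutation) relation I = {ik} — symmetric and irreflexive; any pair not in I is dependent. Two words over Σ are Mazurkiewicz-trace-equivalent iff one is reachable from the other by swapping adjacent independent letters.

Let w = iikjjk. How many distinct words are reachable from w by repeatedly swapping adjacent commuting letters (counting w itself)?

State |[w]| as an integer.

0(i) covers ∅
1(i) covers 0:i
2(k) covers ∅
3(j) covers 1:i, 2:k
4(j) covers 3:j
5(k) covers 4:j
floor of heap: 0:i, 2:k
completions by unplaced set U, small U first (add the entries for U minus each lowest piece of U):
  |U|=1: {5}:1
  |U|=2: {4,5}:1
  |U|=3: {3,4,5}:1
  |U|=4: {1,3,4,5}:1  {2,3,4,5}:1
  start at 0(i): 2
  start at 2(k): 1
sum over floor = 3

3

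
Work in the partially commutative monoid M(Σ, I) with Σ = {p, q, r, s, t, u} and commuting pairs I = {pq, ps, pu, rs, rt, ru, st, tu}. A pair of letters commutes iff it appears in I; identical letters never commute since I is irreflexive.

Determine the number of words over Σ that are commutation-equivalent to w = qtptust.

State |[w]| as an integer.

15

piece 0:q — minimal
piece 1:t rests on {0:q}
piece 2:p rests on {1:t}
piece 3:t rests on {2:p}
piece 4:u rests on {0:q}
piece 5:s rests on {4:u}
piece 6:t rests on {3:t}
minimal pieces: {0:q}
ways to finish when only these pieces remain (= sum over removing one remaining piece with nothing left below it):
  1 left: {5}→1  {6}→1
  2 left: {3,6}→1  {4,5}→1  {5,6}→2
  3 left: {2,3,6}→1  {3,5,6}→3  {4,5,6}→3
  4 left: {1,2,3,6}→1  {2,3,5,6}→4  {3,4,5,6}→6
  5 left: {1,2,3,5,6}→5  {2,3,4,5,6}→10
  placing 0:q first → 15 extensions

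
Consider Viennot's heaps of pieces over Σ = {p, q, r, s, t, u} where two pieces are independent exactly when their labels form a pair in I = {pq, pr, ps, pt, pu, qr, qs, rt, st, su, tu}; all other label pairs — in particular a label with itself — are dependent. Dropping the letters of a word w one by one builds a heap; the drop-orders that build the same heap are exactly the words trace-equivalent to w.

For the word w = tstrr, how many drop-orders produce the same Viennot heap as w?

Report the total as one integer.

10

#0=t has no predecessor
#1=s has no predecessor
#2=t depends on [0:t]
#3=r depends on [1:s]
#4=r depends on [3:r]
sources: [0:t, 1:s]
N(rest) = Σ N(rest − s) over sources s of rest; N(one piece) = 1:
  size 1 → [2]=1  [4]=1
  size 2 → [0,2]=1  [2,4]=2  [3,4]=1
  size 3 → [0,2,4]=3  [1,3,4]=1  [2,3,4]=3
  first=0(t) contributes 4
  first=1(s) contributes 6
|[w]| = 10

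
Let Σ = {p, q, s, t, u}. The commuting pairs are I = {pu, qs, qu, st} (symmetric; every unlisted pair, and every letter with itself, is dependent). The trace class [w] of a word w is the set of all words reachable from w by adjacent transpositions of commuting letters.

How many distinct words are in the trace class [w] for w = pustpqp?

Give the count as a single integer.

4

0(p) covers ∅
1(u) covers ∅
2(s) covers 0:p, 1:u
3(t) covers 0:p, 1:u
4(p) covers 2:s, 3:t
5(q) covers 4:p
6(p) covers 5:q
floor of heap: 0:p, 1:u
completions by unplaced set U, small U first (add the entries for U minus each lowest piece of U):
  |U|=1: {6}:1
  |U|=2: {5,6}:1
  |U|=3: {4,5,6}:1
  |U|=4: {2,4,5,6}:1  {3,4,5,6}:1
  |U|=5: {2,3,4,5,6}:2
  start at 0(p): 2
  start at 1(u): 2
sum over floor = 4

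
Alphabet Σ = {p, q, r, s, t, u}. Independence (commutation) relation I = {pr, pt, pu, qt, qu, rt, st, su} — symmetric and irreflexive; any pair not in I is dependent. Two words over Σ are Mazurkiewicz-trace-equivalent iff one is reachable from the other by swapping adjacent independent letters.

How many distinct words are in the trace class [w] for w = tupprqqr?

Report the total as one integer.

10

drop 0:t onto floor
drop 1:u onto {0:t}
drop 2:p onto floor
drop 3:p onto {2:p}
drop 4:r onto {1:u}
drop 5:q onto {3:p, 4:r}
drop 6:q onto {5:q}
drop 7:r onto {6:q}
ground layer = {0:t, 2:p}
drop-orders for the pieces not yet dropped (sum over which currently-grounded one goes next):
  1 to go: {7} 1
  2 to go: {6,7} 1
  3 to go: {5,6,7} 1
  4 to go: {3,5,6,7} 1  {4,5,6,7} 1
  5 to go: {1,4,5,6,7} 1  {2,3,5,6,7} 1  {3,4,5,6,7} 2
  6 to go: {0,1,4,5,6,7} 1  {1,3,4,5,6,7} 3  {2,3,4,5,6,7} 3
  if 0:t drops first: 6 orders
  if 2:p drops first: 4 orders
heap linearizations: 10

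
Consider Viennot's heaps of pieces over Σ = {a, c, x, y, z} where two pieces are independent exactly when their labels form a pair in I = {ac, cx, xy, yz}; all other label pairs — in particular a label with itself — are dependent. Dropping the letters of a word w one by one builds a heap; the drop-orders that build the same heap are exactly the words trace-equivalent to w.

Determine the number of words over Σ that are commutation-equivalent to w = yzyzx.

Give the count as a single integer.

#0=y has no predecessor
#1=z has no predecessor
#2=y depends on [0:y]
#3=z depends on [1:z]
#4=x depends on [3:z]
sources: [0:y, 1:z]
N(rest) = Σ N(rest − s) over sources s of rest; N(one piece) = 1:
  size 1 → [2]=1  [4]=1
  size 2 → [0,2]=1  [2,4]=2  [3,4]=1
  size 3 → [0,2,4]=3  [1,3,4]=1  [2,3,4]=3
  first=0(y) contributes 4
  first=1(z) contributes 6
|[w]| = 10

10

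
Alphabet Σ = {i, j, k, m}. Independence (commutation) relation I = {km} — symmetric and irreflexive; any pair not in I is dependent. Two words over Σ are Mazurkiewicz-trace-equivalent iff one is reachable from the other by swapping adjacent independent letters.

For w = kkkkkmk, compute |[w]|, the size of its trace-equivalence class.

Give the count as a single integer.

piece 0:k — minimal
piece 1:k rests on {0:k}
piece 2:k rests on {1:k}
piece 3:k rests on {2:k}
piece 4:k rests on {3:k}
piece 5:m — minimal
piece 6:k rests on {4:k}
minimal pieces: {0:k, 5:m}
ways to finish when only these pieces remain (= sum over removing one remaining piece with nothing left below it):
  1 left: {5}→1  {6}→1
  2 left: {4,6}→1  {5,6}→2
  3 left: {3,4,6}→1  {4,5,6}→3
  4 left: {2,3,4,6}→1  {3,4,5,6}→4
  5 left: {1,2,3,4,6}→1  {2,3,4,5,6}→5
  placing 0:k first → 6 extensions
  placing 5:m first → 1 extensions
total linear extensions = 7

7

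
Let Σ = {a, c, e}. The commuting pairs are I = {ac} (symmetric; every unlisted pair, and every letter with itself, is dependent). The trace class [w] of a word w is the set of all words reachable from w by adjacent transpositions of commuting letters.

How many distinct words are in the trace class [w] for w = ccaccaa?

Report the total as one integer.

piece 0:c — minimal
piece 1:c rests on {0:c}
piece 2:a — minimal
piece 3:c rests on {1:c}
piece 4:c rests on {3:c}
piece 5:a rests on {2:a}
piece 6:a rests on {5:a}
minimal pieces: {0:c, 2:a}
ways to finish when only these pieces remain (= sum over removing one remaining piece with nothing left below it):
  1 left: {4}→1  {6}→1
  2 left: {3,4}→1  {4,6}→2  {5,6}→1
  3 left: {1,3,4}→1  {2,5,6}→1  {3,4,6}→3  {4,5,6}→3
  4 left: {0,1,3,4}→1  {1,3,4,6}→4  {2,4,5,6}→4  {3,4,5,6}→6
  5 left: {0,1,3,4,6}→5  {1,3,4,5,6}→10  {2,3,4,5,6}→10
  placing 0:c first → 20 extensions
  placing 2:a first → 15 extensions
total linear extensions = 35

35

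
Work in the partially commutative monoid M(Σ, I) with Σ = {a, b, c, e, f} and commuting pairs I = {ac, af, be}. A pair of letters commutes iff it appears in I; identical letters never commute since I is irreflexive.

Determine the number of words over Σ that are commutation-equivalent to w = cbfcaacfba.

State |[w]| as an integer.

15

0(c) covers ∅
1(b) covers 0:c
2(f) covers 1:b
3(c) covers 2:f
4(a) covers 1:b
5(a) covers 4:a
6(c) covers 3:c
7(f) covers 6:c
8(b) covers 5:a, 7:f
9(a) covers 8:b
floor of heap: 0:c
completions by unplaced set U, small U first (add the entries for U minus each lowest piece of U):
  |U|=1: {9}:1
  |U|=2: {8,9}:1
  |U|=3: {5,8,9}:1  {7,8,9}:1
  |U|=4: {4,5,8,9}:1  {5,7,8,9}:2  {6,7,8,9}:1
  |U|=5: {3,6,7,8,9}:1  {4,5,7,8,9}:3  {5,6,7,8,9}:3
  |U|=6: {2,3,6,7,8,9}:1  {3,5,6,7,8,9}:4  {4,5,6,7,8,9}:6
  |U|=7: {2,3,5,6,7,8,9}:5  {3,4,5,6,7,8,9}:10
  |U|=8: {2,3,4,5,6,7,8,9}:15
  start at 0(c): 15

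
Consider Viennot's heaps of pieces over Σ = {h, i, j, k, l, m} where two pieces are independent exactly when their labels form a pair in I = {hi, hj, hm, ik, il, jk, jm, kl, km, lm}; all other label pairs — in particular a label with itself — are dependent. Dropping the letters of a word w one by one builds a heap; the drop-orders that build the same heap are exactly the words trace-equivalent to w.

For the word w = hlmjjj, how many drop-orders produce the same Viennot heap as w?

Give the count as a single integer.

6

0(h) covers ∅
1(l) covers 0:h
2(m) covers ∅
3(j) covers 1:l
4(j) covers 3:j
5(j) covers 4:j
floor of heap: 0:h, 2:m
completions by unplaced set U, small U first (add the entries for U minus each lowest piece of U):
  |U|=1: {2}:1  {5}:1
  |U|=2: {2,5}:2  {4,5}:1
  |U|=3: {2,4,5}:3  {3,4,5}:1
  |U|=4: {1,3,4,5}:1  {2,3,4,5}:4
  start at 0(h): 5
  start at 2(m): 1
sum over floor = 6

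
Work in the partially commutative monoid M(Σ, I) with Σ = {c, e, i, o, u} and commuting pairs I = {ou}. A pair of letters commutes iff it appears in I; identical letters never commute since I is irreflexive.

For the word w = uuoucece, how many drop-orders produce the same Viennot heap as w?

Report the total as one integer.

0(u) covers ∅
1(u) covers 0:u
2(o) covers ∅
3(u) covers 1:u
4(c) covers 2:o, 3:u
5(e) covers 4:c
6(c) covers 5:e
7(e) covers 6:c
floor of heap: 0:u, 2:o
completions by unplaced set U, small U first (add the entries for U minus each lowest piece of U):
  |U|=1: {7}:1
  |U|=2: {6,7}:1
  |U|=3: {5,6,7}:1
  |U|=4: {4,5,6,7}:1
  |U|=5: {2,4,5,6,7}:1  {3,4,5,6,7}:1
  |U|=6: {1,3,4,5,6,7}:1  {2,3,4,5,6,7}:2
  start at 0(u): 3
  start at 2(o): 1
sum over floor = 4

4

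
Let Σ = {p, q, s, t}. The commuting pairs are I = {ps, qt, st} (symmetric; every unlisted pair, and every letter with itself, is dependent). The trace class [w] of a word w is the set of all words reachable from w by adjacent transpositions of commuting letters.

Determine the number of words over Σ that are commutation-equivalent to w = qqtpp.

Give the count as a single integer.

0(q) covers ∅
1(q) covers 0:q
2(t) covers ∅
3(p) covers 1:q, 2:t
4(p) covers 3:p
floor of heap: 0:q, 2:t
completions by unplaced set U, small U first (add the entries for U minus each lowest piece of U):
  |U|=1: {4}:1
  |U|=2: {3,4}:1
  |U|=3: {1,3,4}:1  {2,3,4}:1
  start at 0(q): 2
  start at 2(t): 1
sum over floor = 3

3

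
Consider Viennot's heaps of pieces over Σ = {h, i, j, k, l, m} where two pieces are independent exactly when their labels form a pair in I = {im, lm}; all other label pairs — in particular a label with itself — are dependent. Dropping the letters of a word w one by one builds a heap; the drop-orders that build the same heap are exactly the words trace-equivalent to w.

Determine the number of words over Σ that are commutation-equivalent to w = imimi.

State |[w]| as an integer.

0(i) covers ∅
1(m) covers ∅
2(i) covers 0:i
3(m) covers 1:m
4(i) covers 2:i
floor of heap: 0:i, 1:m
completions by unplaced set U, small U first (add the entries for U minus each lowest piece of U):
  |U|=1: {3}:1  {4}:1
  |U|=2: {1,3}:1  {2,4}:1  {3,4}:2
  |U|=3: {0,2,4}:1  {1,3,4}:3  {2,3,4}:3
  start at 0(i): 6
  start at 1(m): 4
sum over floor = 10

10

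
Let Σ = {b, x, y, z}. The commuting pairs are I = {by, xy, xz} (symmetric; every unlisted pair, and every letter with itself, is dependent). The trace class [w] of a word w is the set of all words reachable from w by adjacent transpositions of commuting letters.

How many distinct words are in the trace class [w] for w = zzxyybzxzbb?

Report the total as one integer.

46

0(z) covers ∅
1(z) covers 0:z
2(x) covers ∅
3(y) covers 1:z
4(y) covers 3:y
5(b) covers 1:z, 2:x
6(z) covers 4:y, 5:b
7(x) covers 5:b
8(z) covers 6:z
9(b) covers 7:x, 8:z
10(b) covers 9:b
floor of heap: 0:z, 2:x
completions by unplaced set U, small U first (add the entries for U minus each lowest piece of U):
  |U|=1: {10}:1
  |U|=2: {9,10}:1
  |U|=3: {7,9,10}:1  {8,9,10}:1
  |U|=4: {6,8,9,10}:1  {7,8,9,10}:2
  |U|=5: {4,6,8,9,10}:1  {6,7,8,9,10}:3
  |U|=6: {3,4,6,8,9,10}:1  {4,6,7,8,9,10}:4  {5,6,7,8,9,10}:3
  |U|=7: {2,5,6,7,8,9,10}:3  {3,4,6,7,8,9,10}:5  {4,5,6,7,8,9,10}:7
  |U|=8: {2,4,5,6,7,8,9,10}:10  {3,4,5,6,7,8,9,10}:12
  |U|=9: {1,3,4,5,6,7,8,9,10}:12  {2,3,4,5,6,7,8,9,10}:22
  start at 0(z): 34
  start at 2(x): 12
sum over floor = 46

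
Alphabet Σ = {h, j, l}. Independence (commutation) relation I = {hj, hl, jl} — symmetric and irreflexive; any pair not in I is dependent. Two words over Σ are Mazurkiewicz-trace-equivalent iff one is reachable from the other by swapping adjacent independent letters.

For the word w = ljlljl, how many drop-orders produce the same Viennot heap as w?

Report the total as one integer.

15

piece 0:l — minimal
piece 1:j — minimal
piece 2:l rests on {0:l}
piece 3:l rests on {2:l}
piece 4:j rests on {1:j}
piece 5:l rests on {3:l}
minimal pieces: {0:l, 1:j}
ways to finish when only these pieces remain (= sum over removing one remaining piece with nothing left below it):
  1 left: {4}→1  {5}→1
  2 left: {1,4}→1  {3,5}→1  {4,5}→2
  3 left: {1,4,5}→3  {2,3,5}→1  {3,4,5}→3
  4 left: {0,2,3,5}→1  {1,3,4,5}→6  {2,3,4,5}→4
  placing 0:l first → 10 extensions
  placing 1:j first → 5 extensions
total linear extensions = 15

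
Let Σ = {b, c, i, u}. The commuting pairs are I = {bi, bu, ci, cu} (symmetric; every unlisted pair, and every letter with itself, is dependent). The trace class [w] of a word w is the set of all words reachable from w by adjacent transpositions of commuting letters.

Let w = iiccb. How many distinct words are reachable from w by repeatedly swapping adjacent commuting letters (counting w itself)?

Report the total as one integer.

10

piece 0:i — minimal
piece 1:i rests on {0:i}
piece 2:c — minimal
piece 3:c rests on {2:c}
piece 4:b rests on {3:c}
minimal pieces: {0:i, 2:c}
ways to finish when only these pieces remain (= sum over removing one remaining piece with nothing left below it):
  1 left: {1}→1  {4}→1
  2 left: {0,1}→1  {1,4}→2  {3,4}→1
  3 left: {0,1,4}→3  {1,3,4}→3  {2,3,4}→1
  placing 0:i first → 4 extensions
  placing 2:c first → 6 extensions
total linear extensions = 10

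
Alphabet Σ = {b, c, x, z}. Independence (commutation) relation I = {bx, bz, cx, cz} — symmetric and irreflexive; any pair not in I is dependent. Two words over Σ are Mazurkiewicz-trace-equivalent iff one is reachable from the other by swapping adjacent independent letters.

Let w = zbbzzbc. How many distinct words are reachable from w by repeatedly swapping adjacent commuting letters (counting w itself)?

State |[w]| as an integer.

#0=z has no predecessor
#1=b has no predecessor
#2=b depends on [1:b]
#3=z depends on [0:z]
#4=z depends on [3:z]
#5=b depends on [2:b]
#6=c depends on [5:b]
sources: [0:z, 1:b]
N(rest) = Σ N(rest − s) over sources s of rest; N(one piece) = 1:
  size 1 → [4]=1  [6]=1
  size 2 → [3,4]=1  [4,6]=2  [5,6]=1
  size 3 → [0,3,4]=1  [2,5,6]=1  [3,4,6]=3  [4,5,6]=3
  size 4 → [0,3,4,6]=4  [1,2,5,6]=1  [2,4,5,6]=4  [3,4,5,6]=6
  size 5 → [0,3,4,5,6]=10  [1,2,4,5,6]=5  [2,3,4,5,6]=10
  first=0(z) contributes 15
  first=1(b) contributes 20
|[w]| = 35

35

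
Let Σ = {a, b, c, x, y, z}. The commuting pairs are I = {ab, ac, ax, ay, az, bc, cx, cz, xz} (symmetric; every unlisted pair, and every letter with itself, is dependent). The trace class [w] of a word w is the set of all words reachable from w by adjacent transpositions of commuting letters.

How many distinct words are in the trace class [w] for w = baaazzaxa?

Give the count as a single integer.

drop 0:b onto floor
drop 1:a onto floor
drop 2:a onto {1:a}
drop 3:a onto {2:a}
drop 4:z onto {0:b}
drop 5:z onto {4:z}
drop 6:a onto {3:a}
drop 7:x onto {0:b}
drop 8:a onto {6:a}
ground layer = {0:b, 1:a}
drop-orders for the pieces not yet dropped (sum over which currently-grounded one goes next):
  1 to go: {5} 1  {7} 1  {8} 1
  2 to go: {4,5} 1  {5,7} 2  {5,8} 2  {6,8} 1  {7,8} 2
  3 to go: {3,6,8} 1  {4,5,7} 3  {4,5,8} 3  {5,6,8} 3  {5,7,8} 6  {6,7,8} 3
  4 to go: {0,4,5,7} 3  {2,3,6,8} 1  {3,5,6,8} 4  {3,6,7,8} 4  {4,5,6,8} 6  {4,5,7,8} 12  {5,6,7,8} 12
  5 to go: {0,4,5,7,8} 15  {1,2,3,6,8} 1  {2,3,5,6,8} 5  {2,3,6,7,8} 5  {3,4,5,6,8} 10  {3,5,6,7,8} 20  {4,5,6,7,8} 30
  6 to go: {0,4,5,6,7,8} 45  {1,2,3,5,6,8} 6  {1,2,3,6,7,8} 6  {2,3,4,5,6,8} 15  {2,3,5,6,7,8} 30  {3,4,5,6,7,8} 60
  7 to go: {0,3,4,5,6,7,8} 105  {1,2,3,4,5,6,8} 21  {1,2,3,5,6,7,8} 42  {2,3,4,5,6,7,8} 105
  if 0:b drops first: 168 orders
  if 1:a drops first: 210 orders
heap linearizations: 378

378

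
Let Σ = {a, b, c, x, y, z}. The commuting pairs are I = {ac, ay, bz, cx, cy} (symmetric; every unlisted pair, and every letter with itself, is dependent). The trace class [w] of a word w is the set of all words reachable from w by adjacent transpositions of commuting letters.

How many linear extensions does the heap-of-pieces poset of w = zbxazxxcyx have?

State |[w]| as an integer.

#0=z has no predecessor
#1=b has no predecessor
#2=x depends on [0:z, 1:b]
#3=a depends on [2:x]
#4=z depends on [3:a]
#5=x depends on [4:z]
#6=x depends on [5:x]
#7=c depends on [4:z]
#8=y depends on [6:x]
#9=x depends on [8:y]
sources: [0:z, 1:b]
N(rest) = Σ N(rest − s) over sources s of rest; N(one piece) = 1:
  size 1 → [7]=1  [9]=1
  size 2 → [7,9]=2  [8,9]=1
  size 3 → [6,8,9]=1  [7,8,9]=3
  size 4 → [5,6,8,9]=1  [6,7,8,9]=4
  size 5 → [5,6,7,8,9]=5
  size 6 → [4,5,6,7,8,9]=5
  size 7 → [3,4,5,6,7,8,9]=5
  size 8 → [2,3,4,5,6,7,8,9]=5
  first=0(z) contributes 5
  first=1(b) contributes 5
|[w]| = 10

10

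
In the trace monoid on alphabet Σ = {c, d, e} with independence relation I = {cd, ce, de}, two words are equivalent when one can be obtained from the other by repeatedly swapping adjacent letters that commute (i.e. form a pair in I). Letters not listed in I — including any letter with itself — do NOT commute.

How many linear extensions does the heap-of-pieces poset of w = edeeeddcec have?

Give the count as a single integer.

drop 0:e onto floor
drop 1:d onto floor
drop 2:e onto {0:e}
drop 3:e onto {2:e}
drop 4:e onto {3:e}
drop 5:d onto {1:d}
drop 6:d onto {5:d}
drop 7:c onto floor
drop 8:e onto {4:e}
drop 9:c onto {7:c}
ground layer = {0:e, 1:d, 7:c}
drop-orders for the pieces not yet dropped (sum over which currently-grounded one goes next):
  1 to go: {6} 1  {8} 1  {9} 1
  2 to go: {4,8} 1  {5,6} 1  {6,8} 2  {6,9} 2  {7,9} 1  {8,9} 2
  3 to go: {1,5,6} 1  {3,4,8} 1  {4,6,8} 3  {4,8,9} 3  {5,6,8} 3  {5,6,9} 3  {6,7,9} 3  {6,8,9} 6  {7,8,9} 3
  4 to go: {1,5,6,8} 4  {1,5,6,9} 4  {2,3,4,8} 1  {3,4,6,8} 4  {3,4,8,9} 4  {4,5,6,8} 6  {4,6,8,9} 12  {4,7,8,9} 6  {5,6,7,9} 6  {5,6,8,9} 12  {6,7,8,9} 12
  5 to go: {0,2,3,4,8} 1  {1,4,5,6,8} 10  {1,5,6,7,9} 10  {1,5,6,8,9} 20  {2,3,4,6,8} 5  {2,3,4,8,9} 5  {3,4,5,6,8} 10  {3,4,6,8,9} 20  {3,4,7,8,9} 10  {4,5,6,8,9} 30  {4,6,7,8,9} 30  {5,6,7,8,9} 30
  6 to go: {0,2,3,4,6,8} 6  {0,2,3,4,8,9} 6  {1,3,4,5,6,8} 20  {1,4,5,6,8,9} 60  {1,5,6,7,8,9} 60  {2,3,4,5,6,8} 15  {2,3,4,6,8,9} 30  {2,3,4,7,8,9} 15  {3,4,5,6,8,9} 60  {3,4,6,7,8,9} 60  {4,5,6,7,8,9} 90
  7 to go: {0,2,3,4,5,6,8} 21  {0,2,3,4,6,8,9} 42  {0,2,3,4,7,8,9} 21  {1,2,3,4,5,6,8} 35  {1,3,4,5,6,8,9} 140  {1,4,5,6,7,8,9} 210  {2,3,4,5,6,8,9} 105  {2,3,4,6,7,8,9} 105  {3,4,5,6,7,8,9} 210
  8 to go: {0,1,2,3,4,5,6,8} 56  {0,2,3,4,5,6,8,9} 168  {0,2,3,4,6,7,8,9} 168  {1,2,3,4,5,6,8,9} 280  {1,3,4,5,6,7,8,9} 560  {2,3,4,5,6,7,8,9} 420
  if 0:e drops first: 1260 orders
  if 1:d drops first: 756 orders
  if 7:c drops first: 504 orders
heap linearizations: 2520

2520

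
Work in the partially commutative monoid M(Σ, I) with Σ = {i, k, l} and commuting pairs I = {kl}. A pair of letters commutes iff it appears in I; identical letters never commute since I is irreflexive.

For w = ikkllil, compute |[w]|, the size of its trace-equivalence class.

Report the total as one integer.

#0=i has no predecessor
#1=k depends on [0:i]
#2=k depends on [1:k]
#3=l depends on [0:i]
#4=l depends on [3:l]
#5=i depends on [2:k, 4:l]
#6=l depends on [5:i]
sources: [0:i]
N(rest) = Σ N(rest − s) over sources s of rest; N(one piece) = 1:
  size 1 → [6]=1
  size 2 → [5,6]=1
  size 3 → [2,5,6]=1  [4,5,6]=1
  size 4 → [1,2,5,6]=1  [2,4,5,6]=2  [3,4,5,6]=1
  size 5 → [1,2,4,5,6]=3  [2,3,4,5,6]=3
  first=0(i) contributes 6

6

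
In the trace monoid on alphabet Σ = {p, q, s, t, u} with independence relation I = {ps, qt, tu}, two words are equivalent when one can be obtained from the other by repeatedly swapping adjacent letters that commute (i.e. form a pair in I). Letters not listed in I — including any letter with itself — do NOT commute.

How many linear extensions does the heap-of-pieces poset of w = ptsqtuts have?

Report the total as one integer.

6

0(p) covers ∅
1(t) covers 0:p
2(s) covers 1:t
3(q) covers 2:s
4(t) covers 2:s
5(u) covers 3:q
6(t) covers 4:t
7(s) covers 5:u, 6:t
floor of heap: 0:p
completions by unplaced set U, small U first (add the entries for U minus each lowest piece of U):
  |U|=1: {7}:1
  |U|=2: {5,7}:1  {6,7}:1
  |U|=3: {3,5,7}:1  {4,6,7}:1  {5,6,7}:2
  |U|=4: {3,5,6,7}:3  {4,5,6,7}:3
  |U|=5: {3,4,5,6,7}:6
  |U|=6: {2,3,4,5,6,7}:6
  start at 0(p): 6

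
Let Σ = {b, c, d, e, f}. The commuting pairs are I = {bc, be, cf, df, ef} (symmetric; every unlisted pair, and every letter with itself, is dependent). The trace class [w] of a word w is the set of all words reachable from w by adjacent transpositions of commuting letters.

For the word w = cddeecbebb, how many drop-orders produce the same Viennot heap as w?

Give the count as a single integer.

0(c) covers ∅
1(d) covers 0:c
2(d) covers 1:d
3(e) covers 2:d
4(e) covers 3:e
5(c) covers 4:e
6(b) covers 2:d
7(e) covers 5:c
8(b) covers 6:b
9(b) covers 8:b
floor of heap: 0:c
completions by unplaced set U, small U first (add the entries for U minus each lowest piece of U):
  |U|=1: {7}:1  {9}:1
  |U|=2: {5,7}:1  {7,9}:2  {8,9}:1
  |U|=3: {4,5,7}:1  {5,7,9}:3  {6,8,9}:1  {7,8,9}:3
  |U|=4: {3,4,5,7}:1  {4,5,7,9}:4  {5,7,8,9}:6  {6,7,8,9}:4
  |U|=5: {3,4,5,7,9}:5  {4,5,7,8,9}:10  {5,6,7,8,9}:10
  |U|=6: {3,4,5,7,8,9}:15  {4,5,6,7,8,9}:20
  |U|=7: {3,4,5,6,7,8,9}:35
  |U|=8: {2,3,4,5,6,7,8,9}:35
  start at 0(c): 35

35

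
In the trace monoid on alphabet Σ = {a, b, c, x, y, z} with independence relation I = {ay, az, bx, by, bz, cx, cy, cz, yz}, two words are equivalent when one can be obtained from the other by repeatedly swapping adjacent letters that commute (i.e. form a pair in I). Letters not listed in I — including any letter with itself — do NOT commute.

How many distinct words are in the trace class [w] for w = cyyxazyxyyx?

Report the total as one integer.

30

piece 0:c — minimal
piece 1:y — minimal
piece 2:y rests on {1:y}
piece 3:x rests on {2:y}
piece 4:a rests on {0:c, 3:x}
piece 5:z rests on {3:x}
piece 6:y rests on {3:x}
piece 7:x rests on {4:a, 5:z, 6:y}
piece 8:y rests on {7:x}
piece 9:y rests on {8:y}
piece 10:x rests on {9:y}
minimal pieces: {0:c, 1:y}
ways to finish when only these pieces remain (= sum over removing one remaining piece with nothing left below it):
  1 left: {10}→1
  2 left: {9,10}→1
  3 left: {8,9,10}→1
  4 left: {7,8,9,10}→1
  5 left: {4,7,8,9,10}→1  {5,7,8,9,10}→1  {6,7,8,9,10}→1
  6 left: {0,4,7,8,9,10}→1  {4,5,7,8,9,10}→2  {4,6,7,8,9,10}→2  {5,6,7,8,9,10}→2
  7 left: {0,4,5,7,8,9,10}→3  {0,4,6,7,8,9,10}→3  {4,5,6,7,8,9,10}→6
  8 left: {0,4,5,6,7,8,9,10}→12  {3,4,5,6,7,8,9,10}→6
  9 left: {0,3,4,5,6,7,8,9,10}→18  {2,3,4,5,6,7,8,9,10}→6
  placing 0:c first → 6 extensions
  placing 1:y first → 24 extensions
total linear extensions = 30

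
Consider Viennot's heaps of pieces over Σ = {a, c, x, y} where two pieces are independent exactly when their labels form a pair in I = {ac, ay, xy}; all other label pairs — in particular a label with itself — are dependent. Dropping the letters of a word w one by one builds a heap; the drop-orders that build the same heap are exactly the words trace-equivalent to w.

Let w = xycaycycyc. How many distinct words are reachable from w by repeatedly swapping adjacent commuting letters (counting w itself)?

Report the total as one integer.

0(x) covers ∅
1(y) covers ∅
2(c) covers 0:x, 1:y
3(a) covers 0:x
4(y) covers 2:c
5(c) covers 4:y
6(y) covers 5:c
7(c) covers 6:y
8(y) covers 7:c
9(c) covers 8:y
floor of heap: 0:x, 1:y
completions by unplaced set U, small U first (add the entries for U minus each lowest piece of U):
  |U|=1: {3}:1  {9}:1
  |U|=2: {3,9}:2  {8,9}:1
  |U|=3: {3,8,9}:3  {7,8,9}:1
  |U|=4: {3,7,8,9}:4  {6,7,8,9}:1
  |U|=5: {3,6,7,8,9}:5  {5,6,7,8,9}:1
  |U|=6: {3,5,6,7,8,9}:6  {4,5,6,7,8,9}:1
  |U|=7: {2,4,5,6,7,8,9}:1  {3,4,5,6,7,8,9}:7
  |U|=8: {1,2,4,5,6,7,8,9}:1  {2,3,4,5,6,7,8,9}:8
  start at 0(x): 9
  start at 1(y): 8
sum over floor = 17

17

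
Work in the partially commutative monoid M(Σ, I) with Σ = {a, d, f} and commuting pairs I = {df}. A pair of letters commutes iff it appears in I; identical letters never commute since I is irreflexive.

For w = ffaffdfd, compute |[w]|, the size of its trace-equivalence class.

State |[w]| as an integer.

10

drop 0:f onto floor
drop 1:f onto {0:f}
drop 2:a onto {1:f}
drop 3:f onto {2:a}
drop 4:f onto {3:f}
drop 5:d onto {2:a}
drop 6:f onto {4:f}
drop 7:d onto {5:d}
ground layer = {0:f}
drop-orders for the pieces not yet dropped (sum over which currently-grounded one goes next):
  1 to go: {6} 1  {7} 1
  2 to go: {4,6} 1  {5,7} 1  {6,7} 2
  3 to go: {3,4,6} 1  {4,6,7} 3  {5,6,7} 3
  4 to go: {3,4,6,7} 4  {4,5,6,7} 6
  5 to go: {3,4,5,6,7} 10
  6 to go: {2,3,4,5,6,7} 10
  if 0:f drops first: 10 orders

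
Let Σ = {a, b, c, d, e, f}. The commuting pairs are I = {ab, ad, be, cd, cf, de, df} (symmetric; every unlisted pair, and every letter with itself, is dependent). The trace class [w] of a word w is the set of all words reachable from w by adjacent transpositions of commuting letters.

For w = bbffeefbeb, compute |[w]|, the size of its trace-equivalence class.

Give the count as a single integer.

#0=b has no predecessor
#1=b depends on [0:b]
#2=f depends on [1:b]
#3=f depends on [2:f]
#4=e depends on [3:f]
#5=e depends on [4:e]
#6=f depends on [5:e]
#7=b depends on [6:f]
#8=e depends on [6:f]
#9=b depends on [7:b]
sources: [0:b]
N(rest) = Σ N(rest − s) over sources s of rest; N(one piece) = 1:
  size 1 → [8]=1  [9]=1
  size 2 → [7,9]=1  [8,9]=2
  size 3 → [7,8,9]=3
  size 4 → [6,7,8,9]=3
  size 5 → [5,6,7,8,9]=3
  size 6 → [4,5,6,7,8,9]=3
  size 7 → [3,4,5,6,7,8,9]=3
  size 8 → [2,3,4,5,6,7,8,9]=3
  first=0(b) contributes 3

3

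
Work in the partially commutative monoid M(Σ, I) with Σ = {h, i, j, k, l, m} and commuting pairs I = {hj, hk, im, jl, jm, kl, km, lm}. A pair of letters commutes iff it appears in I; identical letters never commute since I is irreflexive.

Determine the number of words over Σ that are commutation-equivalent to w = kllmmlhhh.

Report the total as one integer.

90

0(k) covers ∅
1(l) covers ∅
2(l) covers 1:l
3(m) covers ∅
4(m) covers 3:m
5(l) covers 2:l
6(h) covers 4:m, 5:l
7(h) covers 6:h
8(h) covers 7:h
floor of heap: 0:k, 1:l, 3:m
completions by unplaced set U, small U first (add the entries for U minus each lowest piece of U):
  |U|=1: {0}:1  {8}:1
  |U|=2: {0,8}:2  {7,8}:1
  |U|=3: {0,7,8}:3  {6,7,8}:1
  |U|=4: {0,6,7,8}:4  {4,6,7,8}:1  {5,6,7,8}:1
  |U|=5: {0,4,6,7,8}:5  {0,5,6,7,8}:5  {2,5,6,7,8}:1  {3,4,6,7,8}:1  {4,5,6,7,8}:2
  |U|=6: {0,2,5,6,7,8}:6  {0,3,4,6,7,8}:6  {0,4,5,6,7,8}:12  {1,2,5,6,7,8}:1  {2,4,5,6,7,8}:3  {3,4,5,6,7,8}:3
  |U|=7: {0,1,2,5,6,7,8}:7  {0,2,4,5,6,7,8}:21  {0,3,4,5,6,7,8}:21  {1,2,4,5,6,7,8}:4  {2,3,4,5,6,7,8}:6
  start at 0(k): 10
  start at 1(l): 48
  start at 3(m): 32
sum over floor = 90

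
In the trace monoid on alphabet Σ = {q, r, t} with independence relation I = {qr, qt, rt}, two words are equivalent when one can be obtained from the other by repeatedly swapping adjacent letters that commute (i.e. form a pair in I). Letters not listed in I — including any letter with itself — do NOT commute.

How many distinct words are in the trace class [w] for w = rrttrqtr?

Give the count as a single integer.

280

piece 0:r — minimal
piece 1:r rests on {0:r}
piece 2:t — minimal
piece 3:t rests on {2:t}
piece 4:r rests on {1:r}
piece 5:q — minimal
piece 6:t rests on {3:t}
piece 7:r rests on {4:r}
minimal pieces: {0:r, 2:t, 5:q}
ways to finish when only these pieces remain (= sum over removing one remaining piece with nothing left below it):
  1 left: {5}→1  {6}→1  {7}→1
  2 left: {3,6}→1  {4,7}→1  {5,6}→2  {5,7}→2  {6,7}→2
  3 left: {1,4,7}→1  {2,3,6}→1  {3,5,6}→3  {3,6,7}→3  {4,5,7}→3  {4,6,7}→3  {5,6,7}→6
  4 left: {0,1,4,7}→1  {1,4,5,7}→4  {1,4,6,7}→4  {2,3,5,6}→4  {2,3,6,7}→4  {3,4,6,7}→6  {3,5,6,7}→12  {4,5,6,7}→12
  5 left: {0,1,4,5,7}→5  {0,1,4,6,7}→5  {1,3,4,6,7}→10  {1,4,5,6,7}→20  {2,3,4,6,7}→10  {2,3,5,6,7}→20  {3,4,5,6,7}→30
  6 left: {0,1,3,4,6,7}→15  {0,1,4,5,6,7}→30  {1,2,3,4,6,7}→20  {1,3,4,5,6,7}→60  {2,3,4,5,6,7}→60
  placing 0:r first → 140 extensions
  placing 2:t first → 105 extensions
  placing 5:q first → 35 extensions
total linear extensions = 280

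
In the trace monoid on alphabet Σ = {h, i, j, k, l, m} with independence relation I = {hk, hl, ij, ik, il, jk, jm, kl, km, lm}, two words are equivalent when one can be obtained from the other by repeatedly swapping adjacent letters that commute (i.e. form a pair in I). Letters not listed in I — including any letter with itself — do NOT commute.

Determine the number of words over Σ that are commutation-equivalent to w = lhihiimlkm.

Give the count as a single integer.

0(l) covers ∅
1(h) covers ∅
2(i) covers 1:h
3(h) covers 2:i
4(i) covers 3:h
5(i) covers 4:i
6(m) covers 5:i
7(l) covers 0:l
8(k) covers ∅
9(m) covers 6:m
floor of heap: 0:l, 1:h, 8:k
completions by unplaced set U, small U first (add the entries for U minus each lowest piece of U):
  |U|=1: {7}:1  {8}:1  {9}:1
  |U|=2: {0,7}:1  {6,9}:1  {7,8}:2  {7,9}:2  {8,9}:2
  |U|=3: {0,7,8}:3  {0,7,9}:3  {5,6,9}:1  {6,7,9}:3  {6,8,9}:3  {7,8,9}:6
  |U|=4: {0,6,7,9}:6  {0,7,8,9}:12  {4,5,6,9}:1  {5,6,7,9}:4  {5,6,8,9}:4  {6,7,8,9}:12
  |U|=5: {0,5,6,7,9}:10  {0,6,7,8,9}:30  {3,4,5,6,9}:1  {4,5,6,7,9}:5  {4,5,6,8,9}:5  {5,6,7,8,9}:20
  |U|=6: {0,4,5,6,7,9}:15  {0,5,6,7,8,9}:60  {2,3,4,5,6,9}:1  {3,4,5,6,7,9}:6  {3,4,5,6,8,9}:6  {4,5,6,7,8,9}:30
  |U|=7: {0,3,4,5,6,7,9}:21  {0,4,5,6,7,8,9}:105  {1,2,3,4,5,6,9}:1  {2,3,4,5,6,7,9}:7  {2,3,4,5,6,8,9}:7  {3,4,5,6,7,8,9}:42
  |U|=8: {0,2,3,4,5,6,7,9}:28  {0,3,4,5,6,7,8,9}:168  {1,2,3,4,5,6,7,9}:8  {1,2,3,4,5,6,8,9}:8  {2,3,4,5,6,7,8,9}:56
  start at 0(l): 72
  start at 1(h): 252
  start at 8(k): 36
sum over floor = 360

360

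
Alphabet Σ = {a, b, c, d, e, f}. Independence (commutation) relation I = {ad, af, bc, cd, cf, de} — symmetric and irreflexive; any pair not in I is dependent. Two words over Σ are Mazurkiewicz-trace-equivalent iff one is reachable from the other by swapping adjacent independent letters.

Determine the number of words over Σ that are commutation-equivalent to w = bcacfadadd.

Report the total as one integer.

#0=b has no predecessor
#1=c has no predecessor
#2=a depends on [0:b, 1:c]
#3=c depends on [2:a]
#4=f depends on [0:b]
#5=a depends on [3:c]
#6=d depends on [4:f]
#7=a depends on [5:a]
#8=d depends on [6:d]
#9=d depends on [8:d]
sources: [0:b, 1:c]
N(rest) = Σ N(rest − s) over sources s of rest; N(one piece) = 1:
  size 1 → [7]=1  [9]=1
  size 2 → [5,7]=1  [7,9]=2  [8,9]=1
  size 3 → [3,5,7]=1  [5,7,9]=3  [6,8,9]=1  [7,8,9]=3
  size 4 → [2,3,5,7]=1  [3,5,7,9]=4  [4,6,8,9]=1  [5,7,8,9]=6  [6,7,8,9]=4
  size 5 → [1,2,3,5,7]=1  [2,3,5,7,9]=5  [3,5,7,8,9]=10  [4,6,7,8,9]=5  [5,6,7,8,9]=10
  size 6 → [1,2,3,5,7,9]=6  [2,3,5,7,8,9]=15  [3,5,6,7,8,9]=20  [4,5,6,7,8,9]=15
  size 7 → [1,2,3,5,7,8,9]=21  [2,3,5,6,7,8,9]=35  [3,4,5,6,7,8,9]=35
  size 8 → [1,2,3,5,6,7,8,9]=56  [2,3,4,5,6,7,8,9]=70
  first=0(b) contributes 126
  first=1(c) contributes 70
|[w]| = 196

196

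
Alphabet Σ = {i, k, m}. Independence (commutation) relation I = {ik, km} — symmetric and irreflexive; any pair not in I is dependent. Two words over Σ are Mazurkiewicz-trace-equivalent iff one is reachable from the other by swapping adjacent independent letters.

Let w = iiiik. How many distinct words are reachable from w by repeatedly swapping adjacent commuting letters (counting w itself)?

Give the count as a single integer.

5

piece 0:i — minimal
piece 1:i rests on {0:i}
piece 2:i rests on {1:i}
piece 3:i rests on {2:i}
piece 4:k — minimal
minimal pieces: {0:i, 4:k}
ways to finish when only these pieces remain (= sum over removing one remaining piece with nothing left below it):
  1 left: {3}→1  {4}→1
  2 left: {2,3}→1  {3,4}→2
  3 left: {1,2,3}→1  {2,3,4}→3
  placing 0:i first → 4 extensions
  placing 4:k first → 1 extensions
total linear extensions = 5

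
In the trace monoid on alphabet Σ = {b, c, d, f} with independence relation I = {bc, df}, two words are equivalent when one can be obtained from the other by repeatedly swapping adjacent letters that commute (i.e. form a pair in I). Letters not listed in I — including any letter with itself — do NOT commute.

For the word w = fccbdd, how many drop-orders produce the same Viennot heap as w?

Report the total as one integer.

3

drop 0:f onto floor
drop 1:c onto {0:f}
drop 2:c onto {1:c}
drop 3:b onto {0:f}
drop 4:d onto {2:c, 3:b}
drop 5:d onto {4:d}
ground layer = {0:f}
drop-orders for the pieces not yet dropped (sum over which currently-grounded one goes next):
  1 to go: {5} 1
  2 to go: {4,5} 1
  3 to go: {2,4,5} 1  {3,4,5} 1
  4 to go: {1,2,4,5} 1  {2,3,4,5} 2
  if 0:f drops first: 3 orders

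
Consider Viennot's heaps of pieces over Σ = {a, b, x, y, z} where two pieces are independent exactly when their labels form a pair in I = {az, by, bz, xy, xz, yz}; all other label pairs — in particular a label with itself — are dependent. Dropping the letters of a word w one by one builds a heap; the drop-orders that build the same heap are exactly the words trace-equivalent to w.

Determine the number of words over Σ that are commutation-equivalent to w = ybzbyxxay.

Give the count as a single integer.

135

0(y) covers ∅
1(b) covers ∅
2(z) covers ∅
3(b) covers 1:b
4(y) covers 0:y
5(x) covers 3:b
6(x) covers 5:x
7(a) covers 4:y, 6:x
8(y) covers 7:a
floor of heap: 0:y, 1:b, 2:z
completions by unplaced set U, small U first (add the entries for U minus each lowest piece of U):
  |U|=1: {2}:1  {8}:1
  |U|=2: {2,8}:2  {7,8}:1
  |U|=3: {2,7,8}:3  {4,7,8}:1  {6,7,8}:1
  |U|=4: {0,4,7,8}:1  {2,4,7,8}:4  {2,6,7,8}:4  {4,6,7,8}:2  {5,6,7,8}:1
  |U|=5: {0,2,4,7,8}:5  {0,4,6,7,8}:3  {2,4,6,7,8}:10  {2,5,6,7,8}:5  {3,5,6,7,8}:1  {4,5,6,7,8}:3
  |U|=6: {0,2,4,6,7,8}:18  {0,4,5,6,7,8}:6  {1,3,5,6,7,8}:1  {2,3,5,6,7,8}:6  {2,4,5,6,7,8}:18  {3,4,5,6,7,8}:4
  |U|=7: {0,2,4,5,6,7,8}:42  {0,3,4,5,6,7,8}:10  {1,2,3,5,6,7,8}:7  {1,3,4,5,6,7,8}:5  {2,3,4,5,6,7,8}:28
  start at 0(y): 40
  start at 1(b): 80
  start at 2(z): 15
sum over floor = 135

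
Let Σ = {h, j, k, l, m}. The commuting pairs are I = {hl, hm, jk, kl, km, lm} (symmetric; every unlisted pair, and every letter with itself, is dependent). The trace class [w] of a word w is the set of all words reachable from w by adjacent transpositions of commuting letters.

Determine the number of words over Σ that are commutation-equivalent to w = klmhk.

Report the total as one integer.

20

#0=k has no predecessor
#1=l has no predecessor
#2=m has no predecessor
#3=h depends on [0:k]
#4=k depends on [3:h]
sources: [0:k, 1:l, 2:m]
N(rest) = Σ N(rest − s) over sources s of rest; N(one piece) = 1:
  size 1 → [1]=1  [2]=1  [4]=1
  size 2 → [1,2]=2  [1,4]=2  [2,4]=2  [3,4]=1
  size 3 → [0,3,4]=1  [1,2,4]=6  [1,3,4]=3  [2,3,4]=3
  first=0(k) contributes 12
  first=1(l) contributes 4
  first=2(m) contributes 4
|[w]| = 20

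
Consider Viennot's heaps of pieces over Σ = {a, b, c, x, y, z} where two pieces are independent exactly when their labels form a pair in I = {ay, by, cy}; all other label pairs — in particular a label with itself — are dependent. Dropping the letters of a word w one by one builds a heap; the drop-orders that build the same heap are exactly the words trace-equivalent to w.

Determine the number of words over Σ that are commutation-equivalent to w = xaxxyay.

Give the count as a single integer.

#0=x has no predecessor
#1=a depends on [0:x]
#2=x depends on [1:a]
#3=x depends on [2:x]
#4=y depends on [3:x]
#5=a depends on [3:x]
#6=y depends on [4:y]
sources: [0:x]
N(rest) = Σ N(rest − s) over sources s of rest; N(one piece) = 1:
  size 1 → [5]=1  [6]=1
  size 2 → [4,6]=1  [5,6]=2
  size 3 → [4,5,6]=3
  size 4 → [3,4,5,6]=3
  size 5 → [2,3,4,5,6]=3
  first=0(x) contributes 3

3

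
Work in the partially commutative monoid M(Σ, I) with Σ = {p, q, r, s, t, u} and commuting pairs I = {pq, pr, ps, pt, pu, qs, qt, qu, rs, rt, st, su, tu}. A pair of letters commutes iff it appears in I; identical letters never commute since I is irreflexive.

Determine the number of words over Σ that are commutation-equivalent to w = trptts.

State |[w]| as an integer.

120

drop 0:t onto floor
drop 1:r onto floor
drop 2:p onto floor
drop 3:t onto {0:t}
drop 4:t onto {3:t}
drop 5:s onto floor
ground layer = {0:t, 1:r, 2:p, 5:s}
drop-orders for the pieces not yet dropped (sum over which currently-grounded one goes next):
  1 to go: {1} 1  {2} 1  {4} 1  {5} 1
  2 to go: {1,2} 2  {1,4} 2  {1,5} 2  {2,4} 2  {2,5} 2  {3,4} 1  {4,5} 2
  3 to go: {0,3,4} 1  {1,2,4} 6  {1,2,5} 6  {1,3,4} 3  {1,4,5} 6  {2,3,4} 3  {2,4,5} 6  {3,4,5} 3
  4 to go: {0,1,3,4} 4  {0,2,3,4} 4  {0,3,4,5} 4  {1,2,3,4} 12  {1,2,4,5} 24  {1,3,4,5} 12  {2,3,4,5} 12
  if 0:t drops first: 60 orders
  if 1:r drops first: 20 orders
  if 2:p drops first: 20 orders
  if 5:s drops first: 20 orders
heap linearizations: 120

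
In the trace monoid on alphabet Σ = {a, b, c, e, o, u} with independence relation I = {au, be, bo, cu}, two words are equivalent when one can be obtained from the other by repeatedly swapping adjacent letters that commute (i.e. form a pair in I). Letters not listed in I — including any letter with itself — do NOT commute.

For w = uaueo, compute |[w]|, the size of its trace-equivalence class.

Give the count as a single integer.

#0=u has no predecessor
#1=a has no predecessor
#2=u depends on [0:u]
#3=e depends on [1:a, 2:u]
#4=o depends on [3:e]
sources: [0:u, 1:a]
N(rest) = Σ N(rest − s) over sources s of rest; N(one piece) = 1:
  size 1 → [4]=1
  size 2 → [3,4]=1
  size 3 → [1,3,4]=1  [2,3,4]=1
  first=0(u) contributes 2
  first=1(a) contributes 1
|[w]| = 3

3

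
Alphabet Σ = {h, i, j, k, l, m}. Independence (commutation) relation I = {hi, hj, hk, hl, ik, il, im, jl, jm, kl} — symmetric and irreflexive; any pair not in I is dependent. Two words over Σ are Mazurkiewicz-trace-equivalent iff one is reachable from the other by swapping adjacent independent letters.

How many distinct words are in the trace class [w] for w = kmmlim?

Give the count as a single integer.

piece 0:k — minimal
piece 1:m rests on {0:k}
piece 2:m rests on {1:m}
piece 3:l rests on {2:m}
piece 4:i — minimal
piece 5:m rests on {3:l}
minimal pieces: {0:k, 4:i}
ways to finish when only these pieces remain (= sum over removing one remaining piece with nothing left below it):
  1 left: {4}→1  {5}→1
  2 left: {3,5}→1  {4,5}→2
  3 left: {2,3,5}→1  {3,4,5}→3
  4 left: {1,2,3,5}→1  {2,3,4,5}→4
  placing 0:k first → 5 extensions
  placing 4:i first → 1 extensions
total linear extensions = 6

6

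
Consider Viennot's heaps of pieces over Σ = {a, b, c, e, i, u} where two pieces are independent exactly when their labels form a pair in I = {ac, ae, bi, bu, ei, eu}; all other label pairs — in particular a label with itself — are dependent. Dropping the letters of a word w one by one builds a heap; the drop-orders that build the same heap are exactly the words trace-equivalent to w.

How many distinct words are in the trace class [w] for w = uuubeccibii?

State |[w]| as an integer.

40

0(u) covers ∅
1(u) covers 0:u
2(u) covers 1:u
3(b) covers ∅
4(e) covers 3:b
5(c) covers 2:u, 4:e
6(c) covers 5:c
7(i) covers 6:c
8(b) covers 6:c
9(i) covers 7:i
10(i) covers 9:i
floor of heap: 0:u, 3:b
completions by unplaced set U, small U first (add the entries for U minus each lowest piece of U):
  |U|=1: {8}:1  {10}:1
  |U|=2: {8,10}:2  {9,10}:1
  |U|=3: {7,9,10}:1  {8,9,10}:3
  |U|=4: {7,8,9,10}:4
  |U|=5: {6,7,8,9,10}:4
  |U|=6: {5,6,7,8,9,10}:4
  |U|=7: {2,5,6,7,8,9,10}:4  {4,5,6,7,8,9,10}:4
  |U|=8: {1,2,5,6,7,8,9,10}:4  {2,4,5,6,7,8,9,10}:8  {3,4,5,6,7,8,9,10}:4
  |U|=9: {0,1,2,5,6,7,8,9,10}:4  {1,2,4,5,6,7,8,9,10}:12  {2,3,4,5,6,7,8,9,10}:12
  start at 0(u): 24
  start at 3(b): 16
sum over floor = 40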